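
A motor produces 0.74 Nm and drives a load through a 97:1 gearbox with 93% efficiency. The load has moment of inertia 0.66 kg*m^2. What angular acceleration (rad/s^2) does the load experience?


tau_out = tau_motor * N * eta
= 0.74 * 97 * 0.93 = 66.7554 Nm
alpha = tau_out / I = 66.7554 / 0.66
= 101.1445 rad/s^2


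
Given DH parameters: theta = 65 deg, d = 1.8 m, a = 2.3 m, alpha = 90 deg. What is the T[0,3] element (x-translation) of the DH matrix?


T[0,3] = a * cos(theta)
= 2.3 * cos(65 deg)
= 2.3 * 0.4226
= 0.972


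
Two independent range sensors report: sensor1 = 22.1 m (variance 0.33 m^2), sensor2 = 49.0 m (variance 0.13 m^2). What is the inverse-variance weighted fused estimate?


w1 = (1/var1) / (1/var1 + 1/var2)
   = 3.0303 / (3.0303 + 7.6923) = 0.2826
w2 = 1 - w1 = 0.7174
fused = w1*s1 + w2*s2 = 6.2457 + 35.1522
= 41.3978 m


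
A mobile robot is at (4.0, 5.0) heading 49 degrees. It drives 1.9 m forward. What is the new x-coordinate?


x_new = x0 + d*cos(theta)
= 4.0 + 1.9*cos(49)
= 4.0 + 1.2465
= 5.2465


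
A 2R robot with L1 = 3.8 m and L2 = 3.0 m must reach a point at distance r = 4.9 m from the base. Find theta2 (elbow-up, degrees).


cos(theta2) = (r^2 - L1^2 - L2^2) / (2*L1*L2)
cos(theta2) = (24.01 - 14.44 - 9.0) / 22.8
cos(theta2) = 0.025
theta2 = 88.5675 degrees


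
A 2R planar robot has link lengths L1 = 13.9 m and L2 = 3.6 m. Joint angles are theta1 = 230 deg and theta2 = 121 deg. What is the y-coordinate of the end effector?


Convert angles to radians: theta1 = 4.0143, theta2 = 2.1118
y = L1*sin(theta1) + L2*sin(theta1+theta2)
y = -10.648 + -0.5632
y = -11.2112


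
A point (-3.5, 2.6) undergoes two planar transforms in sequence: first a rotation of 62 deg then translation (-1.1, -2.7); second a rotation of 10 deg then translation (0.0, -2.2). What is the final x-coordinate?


After transform 1:
x1 = cos(62)*-3.5 - sin(62)*2.6 + -1.1 = -5.0388
y1 = sin(62)*-3.5 + cos(62)*2.6 + -2.7 = -4.5697
After transform 2:
x2 = cos(10)*-5.0388 - sin(10)*-4.5697 + 0.0
= -4.1687


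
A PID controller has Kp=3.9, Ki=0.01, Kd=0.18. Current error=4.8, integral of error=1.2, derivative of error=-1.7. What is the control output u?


u = Kp*e + Ki*int(e) + Kd*de/dt
= 3.9*4.8 + 0.01*1.2 + 0.18*(-1.7)
= 18.72 + 0.012 + -0.306
= 18.426


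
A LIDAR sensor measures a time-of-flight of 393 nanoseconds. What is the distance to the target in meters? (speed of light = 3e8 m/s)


tof = 393 ns = 3.93e-07 s
dist = c * tof / 2
= 3e8 * 3.93e-07 / 2
= 58.95 m


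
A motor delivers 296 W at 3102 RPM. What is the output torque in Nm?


omega = 3102 * 2*pi/60 = 324.8407 rad/s
tau = P / omega = 296 / 324.8407
= 0.9112 Nm


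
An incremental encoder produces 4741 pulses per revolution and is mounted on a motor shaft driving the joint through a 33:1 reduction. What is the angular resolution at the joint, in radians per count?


counts per rev = 4741
effective counts at joint = 4741 * 33 = 156453
resolution = 2*pi / 156453
= 4.0160e-05 rad/count


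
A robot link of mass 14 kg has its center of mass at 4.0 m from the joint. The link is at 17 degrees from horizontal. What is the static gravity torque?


tau = m*g*L*cos(angle)
= 14 * 9.81 * 4.0 * cos(17 deg)
= 14 * 9.81 * 4.0 * 0.9563
= 525.3556 Nm


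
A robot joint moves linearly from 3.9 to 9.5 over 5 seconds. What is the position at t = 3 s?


s = t/T = 3/5 = 0.6
p(t) = p0 + (pf-p0)*s
= 3.9 + (9.5 - 3.9) * 0.6
= 7.26


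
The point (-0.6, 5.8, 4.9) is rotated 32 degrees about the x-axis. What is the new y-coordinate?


Rotation about x-axis: y' = y*cos(theta) - z*sin(theta)
= 5.8 * 0.848 - 4.9 * 0.5299
= 2.3221


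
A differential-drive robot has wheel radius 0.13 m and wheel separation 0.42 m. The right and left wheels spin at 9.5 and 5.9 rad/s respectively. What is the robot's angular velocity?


vR = r*wR = 0.13*9.5 = 1.235 m/s
vL = r*wL = 0.13*5.9 = 0.767 m/s
v = (vR+vL)/2 = 1.001 m/s
omega = (vR-vL)/L = 1.1143 rad/s
angular velocity = 1.1143 rad/s


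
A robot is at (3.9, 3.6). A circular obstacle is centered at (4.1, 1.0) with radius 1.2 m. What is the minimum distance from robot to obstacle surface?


center_dist = sqrt((3.9-4.1)^2 + (3.6-1.0)^2)
= sqrt(0.04 + 6.76)
= 2.6077
min_dist = center_dist - radius = 2.6077 - 1.2 = 1.4077 m


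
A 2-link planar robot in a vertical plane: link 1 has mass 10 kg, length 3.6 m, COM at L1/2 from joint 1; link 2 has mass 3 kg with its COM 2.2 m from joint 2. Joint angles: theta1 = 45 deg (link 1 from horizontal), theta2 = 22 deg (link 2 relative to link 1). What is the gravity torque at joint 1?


Horizontal distance from joint 1 to link-1 COM:
  x_c1 = (L1/2)*cos(t1) = 1.8 * 0.7071 = 1.2728 m
Horizontal distance from joint 1 to link-2 COM:
  x_c2 = L1*cos(t1) + Lc2*cos(t1+t2)
       = 3.6*0.7071 + 2.2*0.3907 = 3.4052 m
tau1 = m1*g*x_c1 + m2*g*x_c2
     = 10*9.81*1.2728 + 3*9.81*3.4052
     = 124.8609 + 100.2148
     = 225.0757 Nm


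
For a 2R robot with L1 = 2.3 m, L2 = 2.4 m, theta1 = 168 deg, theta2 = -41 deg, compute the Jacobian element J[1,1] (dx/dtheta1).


J[1,1] = -L1*sin(t1) - L2*sin(t1+t2)
= -2.3*sin(168) - 2.4*sin(127)
= -2.3949


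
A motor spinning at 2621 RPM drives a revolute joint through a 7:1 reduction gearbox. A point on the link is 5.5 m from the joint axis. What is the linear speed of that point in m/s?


omega_motor = 2621 * 2*pi/60 = 274.4705 rad/s
omega_joint = omega_motor / 7 = 39.2101 rad/s
v = omega_joint * r = 39.2101 * 5.5
= 215.6554 m/s


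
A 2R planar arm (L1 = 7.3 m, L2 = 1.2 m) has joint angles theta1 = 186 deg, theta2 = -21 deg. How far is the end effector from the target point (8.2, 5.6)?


End effector via forward kinematics:
x = L1*cos(t1) + L2*cos(t1+t2) = -8.4191
y = L1*sin(t1) + L2*sin(t1+t2) = -0.4525
Distance to target:
d = sqrt((8.2 - -8.4191)^2 + (5.6 - -0.4525)^2)
= sqrt(276.1952 + 36.6325)
= 17.6869 m


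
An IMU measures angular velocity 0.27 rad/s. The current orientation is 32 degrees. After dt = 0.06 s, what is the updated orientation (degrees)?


delta_theta = w * dt = 0.27 * 0.06 = 0.0162 rad
= 0.9282 deg
theta_new = 32 + 0.9282 = 32.9282 deg


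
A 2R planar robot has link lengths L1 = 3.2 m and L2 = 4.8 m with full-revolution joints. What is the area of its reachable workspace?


r_max = L1 + L2 = 8.0 m
r_min = |L1 - L2| = 1.6 m
Area = pi*(r_max^2 - r_min^2)
= pi*(64.0 - 2.56)
= pi * 61.44
= 193.0195 m^2


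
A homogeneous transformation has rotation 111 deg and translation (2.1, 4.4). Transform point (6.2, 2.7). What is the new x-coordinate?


x' = cos(theta)*px - sin(theta)*py + tx
= -0.3584*6.2 - 0.9336*2.7 + 2.1
= -2.6425


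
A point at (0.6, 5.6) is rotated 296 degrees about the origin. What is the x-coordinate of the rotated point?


x' = x*cos(theta) - y*sin(theta)
cos(296 deg) = 0.4384, sin(296 deg) = -0.8988
x' = 0.6 * 0.4384 - 5.6 * -0.8988
= 0.263 - -5.0332
= 5.2963


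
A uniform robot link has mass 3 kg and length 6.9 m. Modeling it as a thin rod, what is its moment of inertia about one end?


I = (1/3) * m * L^2
= (1/3) * 3 * 6.9^2
= 0.333333 * 3 * 47.61
= 47.61 kg*m^2


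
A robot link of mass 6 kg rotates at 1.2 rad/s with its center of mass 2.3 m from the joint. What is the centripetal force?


F = m * omega^2 * r
= 6 * 1.2^2 * 2.3
= 6 * 1.44 * 2.3
= 19.872 N


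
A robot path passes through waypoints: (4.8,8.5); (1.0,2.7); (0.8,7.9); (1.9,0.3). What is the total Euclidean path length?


Segment lengths:
  seg1 = sqrt((-3.8)^2 + (-5.8)^2) = 6.934
  seg2 = sqrt((-0.2)^2 + (5.2)^2) = 5.2038
  seg3 = sqrt((1.1)^2 + (-7.6)^2) = 7.6792
Total = 19.817


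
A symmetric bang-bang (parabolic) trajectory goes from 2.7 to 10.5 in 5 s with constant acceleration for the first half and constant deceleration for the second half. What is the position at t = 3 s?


Symmetric rest-to-rest: each phase covers (pf-p0)/2 in time T/2. 0.5*a*(T/2)^2 = (pf-p0)/2 => a = 4*(pf-p0)/T^2
a = 4*(10.5-2.7)/5^2 = 1.248
t = 3 is in the deceleration phase (t > T/2).
p = pf - 0.5*a*(T-t)^2 = 10.5 - 0.5*1.248*2^2
= 8.004


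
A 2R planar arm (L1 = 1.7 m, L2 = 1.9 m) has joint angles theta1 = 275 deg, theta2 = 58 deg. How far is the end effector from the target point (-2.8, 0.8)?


End effector via forward kinematics:
x = L1*cos(t1) + L2*cos(t1+t2) = 1.8411
y = L1*sin(t1) + L2*sin(t1+t2) = -2.5561
Distance to target:
d = sqrt((-2.8 - 1.8411)^2 + (0.8 - -2.5561)^2)
= sqrt(21.5396 + 11.2635)
= 5.7274 m


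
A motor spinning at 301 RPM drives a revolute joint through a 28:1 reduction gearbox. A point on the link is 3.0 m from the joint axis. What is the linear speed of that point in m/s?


omega_motor = 301 * 2*pi/60 = 31.5206 rad/s
omega_joint = omega_motor / 28 = 1.1257 rad/s
v = omega_joint * r = 1.1257 * 3.0
= 3.3772 m/s


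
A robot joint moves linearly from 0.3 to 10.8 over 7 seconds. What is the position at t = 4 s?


s = t/T = 4/7 = 0.5714
p(t) = p0 + (pf-p0)*s
= 0.3 + (10.8 - 0.3) * 0.5714
= 6.3


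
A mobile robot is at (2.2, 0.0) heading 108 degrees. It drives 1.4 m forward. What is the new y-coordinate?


y_new = y0 + d*sin(theta)
= 0.0 + 1.4*sin(108)
= 0.0 + 1.3315
= 1.3315


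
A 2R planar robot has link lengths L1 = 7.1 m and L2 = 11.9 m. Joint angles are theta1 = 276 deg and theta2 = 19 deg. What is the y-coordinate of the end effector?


Convert angles to radians: theta1 = 4.8171, theta2 = 0.3316
y = L1*sin(theta1) + L2*sin(theta1+theta2)
y = -7.0611 + -10.7851
y = -17.8462


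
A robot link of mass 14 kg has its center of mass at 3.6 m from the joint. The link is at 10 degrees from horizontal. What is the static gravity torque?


tau = m*g*L*cos(angle)
= 14 * 9.81 * 3.6 * cos(10 deg)
= 14 * 9.81 * 3.6 * 0.9848
= 486.9126 Nm


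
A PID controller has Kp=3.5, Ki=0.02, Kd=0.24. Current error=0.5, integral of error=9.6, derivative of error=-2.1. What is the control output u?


u = Kp*e + Ki*int(e) + Kd*de/dt
= 3.5*0.5 + 0.02*9.6 + 0.24*(-2.1)
= 1.75 + 0.192 + -0.504
= 1.438


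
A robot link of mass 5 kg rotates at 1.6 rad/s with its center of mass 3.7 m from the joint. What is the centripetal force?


F = m * omega^2 * r
= 5 * 1.6^2 * 3.7
= 5 * 2.56 * 3.7
= 47.36 N


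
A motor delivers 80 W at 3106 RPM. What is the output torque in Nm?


omega = 3106 * 2*pi/60 = 325.2596 rad/s
tau = P / omega = 80 / 325.2596
= 0.246 Nm


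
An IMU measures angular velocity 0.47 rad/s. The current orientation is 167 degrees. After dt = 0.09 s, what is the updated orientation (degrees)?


delta_theta = w * dt = 0.47 * 0.09 = 0.0423 rad
= 2.4236 deg
theta_new = 167 + 2.4236 = 169.4236 deg


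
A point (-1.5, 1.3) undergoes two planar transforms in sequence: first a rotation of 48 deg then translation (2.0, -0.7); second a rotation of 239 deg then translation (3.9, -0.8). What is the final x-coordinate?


After transform 1:
x1 = cos(48)*-1.5 - sin(48)*1.3 + 2.0 = 0.0302
y1 = sin(48)*-1.5 + cos(48)*1.3 + -0.7 = -0.9448
After transform 2:
x2 = cos(239)*0.0302 - sin(239)*-0.9448 + 3.9
= 3.0745


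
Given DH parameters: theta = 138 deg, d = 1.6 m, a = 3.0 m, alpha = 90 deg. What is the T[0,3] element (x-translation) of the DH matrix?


T[0,3] = a * cos(theta)
= 3.0 * cos(138 deg)
= 3.0 * -0.7431
= -2.2294


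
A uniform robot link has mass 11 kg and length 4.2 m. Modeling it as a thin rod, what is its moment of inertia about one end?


I = (1/3) * m * L^2
= (1/3) * 11 * 4.2^2
= 0.333333 * 11 * 17.64
= 64.68 kg*m^2


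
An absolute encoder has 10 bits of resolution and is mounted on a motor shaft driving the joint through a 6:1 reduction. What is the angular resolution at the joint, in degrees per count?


counts = 2^10 = 1024
effective counts at joint = 1024 * 6 = 6144
resolution = 360 / 6144
= 0.0586 deg/count


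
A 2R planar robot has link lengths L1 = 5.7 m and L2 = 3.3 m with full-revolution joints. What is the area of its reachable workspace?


r_max = L1 + L2 = 9.0 m
r_min = |L1 - L2| = 2.4 m
Area = pi*(r_max^2 - r_min^2)
= pi*(81.0 - 5.76)
= pi * 75.24
= 236.3734 m^2


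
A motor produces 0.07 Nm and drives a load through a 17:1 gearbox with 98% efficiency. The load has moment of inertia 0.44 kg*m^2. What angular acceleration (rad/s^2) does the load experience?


tau_out = tau_motor * N * eta
= 0.07 * 17 * 0.98 = 1.1662 Nm
alpha = tau_out / I = 1.1662 / 0.44
= 2.6505 rad/s^2


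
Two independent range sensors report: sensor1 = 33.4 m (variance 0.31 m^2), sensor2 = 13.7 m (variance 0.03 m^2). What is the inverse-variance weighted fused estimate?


w1 = (1/var1) / (1/var1 + 1/var2)
   = 3.2258 / (3.2258 + 33.3333) = 0.0882
w2 = 1 - w1 = 0.9118
fused = w1*s1 + w2*s2 = 2.9471 + 12.4912
= 15.4382 m


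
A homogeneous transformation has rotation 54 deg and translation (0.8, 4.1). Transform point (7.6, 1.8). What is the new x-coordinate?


x' = cos(theta)*px - sin(theta)*py + tx
= 0.5878*7.6 - 0.809*1.8 + 0.8
= 3.8109


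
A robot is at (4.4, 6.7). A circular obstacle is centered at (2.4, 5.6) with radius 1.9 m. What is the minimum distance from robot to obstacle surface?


center_dist = sqrt((4.4-2.4)^2 + (6.7-5.6)^2)
= sqrt(4.0 + 1.21)
= 2.2825
min_dist = center_dist - radius = 2.2825 - 1.9 = 0.3825 m


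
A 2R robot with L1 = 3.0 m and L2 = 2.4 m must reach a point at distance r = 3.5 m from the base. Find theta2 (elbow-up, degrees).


cos(theta2) = (r^2 - L1^2 - L2^2) / (2*L1*L2)
cos(theta2) = (12.25 - 9.0 - 5.76) / 14.4
cos(theta2) = -0.174306
theta2 = 100.0382 degrees


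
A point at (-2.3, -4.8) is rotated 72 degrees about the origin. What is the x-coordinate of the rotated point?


x' = x*cos(theta) - y*sin(theta)
cos(72 deg) = 0.309, sin(72 deg) = 0.9511
x' = -2.3 * 0.309 - -4.8 * 0.9511
= -0.7107 - -4.5651
= 3.8543


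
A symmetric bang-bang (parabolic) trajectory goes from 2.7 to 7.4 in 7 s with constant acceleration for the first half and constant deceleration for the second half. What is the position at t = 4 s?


Symmetric rest-to-rest: each phase covers (pf-p0)/2 in time T/2. 0.5*a*(T/2)^2 = (pf-p0)/2 => a = 4*(pf-p0)/T^2
a = 4*(7.4-2.7)/7^2 = 0.3837
t = 4 is in the deceleration phase (t > T/2).
p = pf - 0.5*a*(T-t)^2 = 7.4 - 0.5*0.3837*3^2
= 5.6735


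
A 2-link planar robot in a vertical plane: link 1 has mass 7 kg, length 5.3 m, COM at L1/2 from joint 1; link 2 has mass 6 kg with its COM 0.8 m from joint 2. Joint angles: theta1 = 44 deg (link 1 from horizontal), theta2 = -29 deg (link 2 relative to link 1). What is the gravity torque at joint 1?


Horizontal distance from joint 1 to link-1 COM:
  x_c1 = (L1/2)*cos(t1) = 2.65 * 0.7193 = 1.9063 m
Horizontal distance from joint 1 to link-2 COM:
  x_c2 = L1*cos(t1) + Lc2*cos(t1+t2)
       = 5.3*0.7193 + 0.8*0.9659 = 4.5852 m
tau1 = m1*g*x_c1 + m2*g*x_c2
     = 7*9.81*1.9063 + 6*9.81*4.5852
     = 130.9022 + 269.8873
     = 400.7895 Nm


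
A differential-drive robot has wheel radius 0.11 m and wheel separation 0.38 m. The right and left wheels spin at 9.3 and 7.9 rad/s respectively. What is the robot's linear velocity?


vR = r*wR = 0.11*9.3 = 1.023 m/s
vL = r*wL = 0.11*7.9 = 0.869 m/s
v = (vR+vL)/2 = 0.946 m/s
omega = (vR-vL)/L = 0.4053 rad/s
linear velocity = 0.946 m/s


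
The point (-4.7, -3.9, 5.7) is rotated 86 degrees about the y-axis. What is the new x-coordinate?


Rotation about y-axis: x' = x*cos(theta) + z*sin(theta)
= -4.7 * 0.0698 + 5.7 * 0.9976
= 5.3583


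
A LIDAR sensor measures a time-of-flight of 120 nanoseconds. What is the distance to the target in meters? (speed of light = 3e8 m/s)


tof = 120 ns = 1.2e-07 s
dist = c * tof / 2
= 3e8 * 1.2e-07 / 2
= 18.0 m


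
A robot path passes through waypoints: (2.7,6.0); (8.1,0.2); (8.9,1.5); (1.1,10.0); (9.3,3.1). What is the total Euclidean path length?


Segment lengths:
  seg1 = sqrt((5.4)^2 + (-5.8)^2) = 7.9246
  seg2 = sqrt((0.8)^2 + (1.3)^2) = 1.5264
  seg3 = sqrt((-7.8)^2 + (8.5)^2) = 11.5365
  seg4 = sqrt((8.2)^2 + (-6.9)^2) = 10.7168
Total = 31.7044


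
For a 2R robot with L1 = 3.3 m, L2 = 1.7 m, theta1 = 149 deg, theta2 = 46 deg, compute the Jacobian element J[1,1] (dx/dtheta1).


J[1,1] = -L1*sin(t1) - L2*sin(t1+t2)
= -3.3*sin(149) - 1.7*sin(195)
= -1.2596


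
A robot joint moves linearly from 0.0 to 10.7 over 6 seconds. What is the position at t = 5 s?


s = t/T = 5/6 = 0.8333
p(t) = p0 + (pf-p0)*s
= 0.0 + (10.7 - 0.0) * 0.8333
= 8.9167


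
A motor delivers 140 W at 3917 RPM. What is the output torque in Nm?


omega = 3917 * 2*pi/60 = 410.1873 rad/s
tau = P / omega = 140 / 410.1873
= 0.3413 Nm


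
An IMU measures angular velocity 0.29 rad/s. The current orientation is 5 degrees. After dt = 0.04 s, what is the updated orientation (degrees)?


delta_theta = w * dt = 0.29 * 0.04 = 0.0116 rad
= 0.6646 deg
theta_new = 5 + 0.6646 = 5.6646 deg


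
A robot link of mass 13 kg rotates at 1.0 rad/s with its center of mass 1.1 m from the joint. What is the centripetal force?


F = m * omega^2 * r
= 13 * 1.0^2 * 1.1
= 13 * 1.0 * 1.1
= 14.3 N


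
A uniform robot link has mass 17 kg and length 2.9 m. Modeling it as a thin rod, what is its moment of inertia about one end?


I = (1/3) * m * L^2
= (1/3) * 17 * 2.9^2
= 0.333333 * 17 * 8.41
= 47.6567 kg*m^2


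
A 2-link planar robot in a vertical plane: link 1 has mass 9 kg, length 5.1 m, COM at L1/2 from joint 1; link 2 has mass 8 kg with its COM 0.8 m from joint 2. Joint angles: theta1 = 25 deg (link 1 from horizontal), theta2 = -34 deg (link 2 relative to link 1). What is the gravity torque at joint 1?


Horizontal distance from joint 1 to link-1 COM:
  x_c1 = (L1/2)*cos(t1) = 2.55 * 0.9063 = 2.3111 m
Horizontal distance from joint 1 to link-2 COM:
  x_c2 = L1*cos(t1) + Lc2*cos(t1+t2)
       = 5.1*0.9063 + 0.8*0.9877 = 5.4123 m
tau1 = m1*g*x_c1 + m2*g*x_c2
     = 9*9.81*2.3111 + 8*9.81*5.4123
     = 204.0457 + 424.7589
     = 628.8046 Nm


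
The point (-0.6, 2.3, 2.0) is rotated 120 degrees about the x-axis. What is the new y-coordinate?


Rotation about x-axis: y' = y*cos(theta) - z*sin(theta)
= 2.3 * -0.5 - 2.0 * 0.866
= -2.8821


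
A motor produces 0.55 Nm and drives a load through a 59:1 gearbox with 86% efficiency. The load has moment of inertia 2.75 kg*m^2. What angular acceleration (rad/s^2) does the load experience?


tau_out = tau_motor * N * eta
= 0.55 * 59 * 0.86 = 27.907 Nm
alpha = tau_out / I = 27.907 / 2.75
= 10.148 rad/s^2


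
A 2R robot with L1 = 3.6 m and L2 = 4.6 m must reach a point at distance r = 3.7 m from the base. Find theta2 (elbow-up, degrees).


cos(theta2) = (r^2 - L1^2 - L2^2) / (2*L1*L2)
cos(theta2) = (13.69 - 12.96 - 21.16) / 33.12
cos(theta2) = -0.616848
theta2 = 128.0863 degrees


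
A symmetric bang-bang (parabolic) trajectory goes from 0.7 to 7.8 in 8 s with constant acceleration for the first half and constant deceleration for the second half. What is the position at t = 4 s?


Symmetric rest-to-rest: each phase covers (pf-p0)/2 in time T/2. 0.5*a*(T/2)^2 = (pf-p0)/2 => a = 4*(pf-p0)/T^2
a = 4*(7.8-0.7)/8^2 = 0.4437
t = 4 is in the acceleration phase (t <= T/2).
p = p0 + 0.5*a*t^2 = 0.7 + 0.5*0.4437*4^2
= 4.25


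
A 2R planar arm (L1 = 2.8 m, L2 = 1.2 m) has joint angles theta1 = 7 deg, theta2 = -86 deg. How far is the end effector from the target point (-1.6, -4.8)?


End effector via forward kinematics:
x = L1*cos(t1) + L2*cos(t1+t2) = 3.0081
y = L1*sin(t1) + L2*sin(t1+t2) = -0.8367
Distance to target:
d = sqrt((-1.6 - 3.0081)^2 + (-4.8 - -0.8367)^2)
= sqrt(21.2346 + 15.7076)
= 6.078 m


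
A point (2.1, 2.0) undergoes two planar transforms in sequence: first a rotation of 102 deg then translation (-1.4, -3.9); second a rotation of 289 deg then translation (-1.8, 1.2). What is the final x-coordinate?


After transform 1:
x1 = cos(102)*2.1 - sin(102)*2.0 + -1.4 = -3.7929
y1 = sin(102)*2.1 + cos(102)*2.0 + -3.9 = -2.2617
After transform 2:
x2 = cos(289)*-3.7929 - sin(289)*-2.2617 + -1.8
= -5.1733


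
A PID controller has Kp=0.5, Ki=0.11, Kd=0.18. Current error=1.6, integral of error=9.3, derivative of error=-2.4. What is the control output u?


u = Kp*e + Ki*int(e) + Kd*de/dt
= 0.5*1.6 + 0.11*9.3 + 0.18*(-2.4)
= 0.8 + 1.023 + -0.432
= 1.391


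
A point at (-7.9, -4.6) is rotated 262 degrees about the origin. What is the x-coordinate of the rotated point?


x' = x*cos(theta) - y*sin(theta)
cos(262 deg) = -0.1392, sin(262 deg) = -0.9903
x' = -7.9 * -0.1392 - -4.6 * -0.9903
= 1.0995 - 4.5552
= -3.4558


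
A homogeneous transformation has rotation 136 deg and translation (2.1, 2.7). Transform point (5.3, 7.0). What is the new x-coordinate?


x' = cos(theta)*px - sin(theta)*py + tx
= -0.7193*5.3 - 0.6947*7.0 + 2.1
= -6.5751


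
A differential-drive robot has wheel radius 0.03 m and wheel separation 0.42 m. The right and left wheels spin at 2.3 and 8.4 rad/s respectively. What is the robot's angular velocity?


vR = r*wR = 0.03*2.3 = 0.069 m/s
vL = r*wL = 0.03*8.4 = 0.252 m/s
v = (vR+vL)/2 = 0.1605 m/s
omega = (vR-vL)/L = -0.4357 rad/s
angular velocity = -0.4357 rad/s


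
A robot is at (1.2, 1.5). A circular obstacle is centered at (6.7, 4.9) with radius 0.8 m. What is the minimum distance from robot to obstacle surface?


center_dist = sqrt((1.2-6.7)^2 + (1.5-4.9)^2)
= sqrt(30.25 + 11.56)
= 6.4661
min_dist = center_dist - radius = 6.4661 - 0.8 = 5.6661 m


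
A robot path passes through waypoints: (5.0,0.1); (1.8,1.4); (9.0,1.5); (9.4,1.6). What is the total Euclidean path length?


Segment lengths:
  seg1 = sqrt((-3.2)^2 + (1.3)^2) = 3.454
  seg2 = sqrt((7.2)^2 + (0.1)^2) = 7.2007
  seg3 = sqrt((0.4)^2 + (0.1)^2) = 0.4123
Total = 11.067


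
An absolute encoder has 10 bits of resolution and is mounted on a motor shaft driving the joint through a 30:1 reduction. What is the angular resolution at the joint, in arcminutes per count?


counts = 2^10 = 1024
effective counts at joint = 1024 * 30 = 30720
resolution = 360*60 / 30720
= 0.7031 arcmin/count


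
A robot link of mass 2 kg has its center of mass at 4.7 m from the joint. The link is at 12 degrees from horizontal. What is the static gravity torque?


tau = m*g*L*cos(angle)
= 2 * 9.81 * 4.7 * cos(12 deg)
= 2 * 9.81 * 4.7 * 0.9781
= 90.1989 Nm


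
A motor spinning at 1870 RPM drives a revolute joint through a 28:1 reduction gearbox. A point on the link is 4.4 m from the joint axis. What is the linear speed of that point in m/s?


omega_motor = 1870 * 2*pi/60 = 195.8259 rad/s
omega_joint = omega_motor / 28 = 6.9938 rad/s
v = omega_joint * r = 6.9938 * 4.4
= 30.7726 m/s


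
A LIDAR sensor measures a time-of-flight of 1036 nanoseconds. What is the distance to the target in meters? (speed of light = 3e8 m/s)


tof = 1036 ns = 1.036e-06 s
dist = c * tof / 2
= 3e8 * 1.036e-06 / 2
= 155.4 m


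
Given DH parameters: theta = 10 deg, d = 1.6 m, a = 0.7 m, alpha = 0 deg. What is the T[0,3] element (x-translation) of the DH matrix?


T[0,3] = a * cos(theta)
= 0.7 * cos(10 deg)
= 0.7 * 0.9848
= 0.6894


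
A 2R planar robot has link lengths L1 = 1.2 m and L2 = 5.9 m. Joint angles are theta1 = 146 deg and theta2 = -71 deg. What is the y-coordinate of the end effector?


Convert angles to radians: theta1 = 2.5482, theta2 = -1.2392
y = L1*sin(theta1) + L2*sin(theta1+theta2)
y = 0.671 + 5.699
y = 6.37


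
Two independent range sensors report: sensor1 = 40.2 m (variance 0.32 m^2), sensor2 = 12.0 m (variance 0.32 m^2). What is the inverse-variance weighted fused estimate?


w1 = (1/var1) / (1/var1 + 1/var2)
   = 3.125 / (3.125 + 3.125) = 0.5
w2 = 1 - w1 = 0.5
fused = w1*s1 + w2*s2 = 20.1 + 6.0
= 26.1 m


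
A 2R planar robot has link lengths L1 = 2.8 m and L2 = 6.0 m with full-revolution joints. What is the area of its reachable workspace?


r_max = L1 + L2 = 8.8 m
r_min = |L1 - L2| = 3.2 m
Area = pi*(r_max^2 - r_min^2)
= pi*(77.44 - 10.24)
= pi * 67.2
= 211.115 m^2


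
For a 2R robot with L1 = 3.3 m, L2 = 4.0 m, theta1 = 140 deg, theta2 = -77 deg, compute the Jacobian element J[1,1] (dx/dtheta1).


J[1,1] = -L1*sin(t1) - L2*sin(t1+t2)
= -3.3*sin(140) - 4.0*sin(63)
= -5.6852


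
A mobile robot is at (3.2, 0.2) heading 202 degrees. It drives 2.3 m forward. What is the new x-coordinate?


x_new = x0 + d*cos(theta)
= 3.2 + 2.3*cos(202)
= 3.2 + -2.1325
= 1.0675


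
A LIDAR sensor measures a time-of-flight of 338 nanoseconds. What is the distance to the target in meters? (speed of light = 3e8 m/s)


tof = 338 ns = 3.38e-07 s
dist = c * tof / 2
= 3e8 * 3.38e-07 / 2
= 50.7 m


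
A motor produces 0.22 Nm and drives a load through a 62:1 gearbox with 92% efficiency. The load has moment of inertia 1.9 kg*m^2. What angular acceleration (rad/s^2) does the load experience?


tau_out = tau_motor * N * eta
= 0.22 * 62 * 0.92 = 12.5488 Nm
alpha = tau_out / I = 12.5488 / 1.9
= 6.6046 rad/s^2


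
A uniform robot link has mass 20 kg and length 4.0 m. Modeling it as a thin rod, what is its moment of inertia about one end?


I = (1/3) * m * L^2
= (1/3) * 20 * 4.0^2
= 0.333333 * 20 * 16.0
= 106.6667 kg*m^2


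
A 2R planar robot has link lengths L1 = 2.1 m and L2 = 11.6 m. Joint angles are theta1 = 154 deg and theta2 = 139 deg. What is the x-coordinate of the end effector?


Convert angles to radians: theta1 = 2.6878, theta2 = 2.426
x = L1*cos(theta1) + L2*cos(theta1+theta2)
x = -1.8875 + 4.5325
x = 2.645


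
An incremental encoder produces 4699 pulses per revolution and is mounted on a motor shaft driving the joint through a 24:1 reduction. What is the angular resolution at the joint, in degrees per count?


counts per rev = 4699
effective counts at joint = 4699 * 24 = 112776
resolution = 360 / 112776
= 0.0032 deg/count


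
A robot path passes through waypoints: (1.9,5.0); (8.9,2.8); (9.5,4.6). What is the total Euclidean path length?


Segment lengths:
  seg1 = sqrt((7.0)^2 + (-2.2)^2) = 7.3376
  seg2 = sqrt((0.6)^2 + (1.8)^2) = 1.8974
Total = 9.2349


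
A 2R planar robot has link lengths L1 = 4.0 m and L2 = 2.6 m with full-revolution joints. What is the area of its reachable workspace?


r_max = L1 + L2 = 6.6 m
r_min = |L1 - L2| = 1.4 m
Area = pi*(r_max^2 - r_min^2)
= pi*(43.56 - 1.96)
= pi * 41.6
= 130.6903 m^2


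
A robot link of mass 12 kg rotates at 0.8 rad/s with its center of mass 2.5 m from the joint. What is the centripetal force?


F = m * omega^2 * r
= 12 * 0.8^2 * 2.5
= 12 * 0.64 * 2.5
= 19.2 N


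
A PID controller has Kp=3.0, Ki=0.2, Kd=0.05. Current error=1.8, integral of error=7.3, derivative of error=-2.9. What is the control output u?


u = Kp*e + Ki*int(e) + Kd*de/dt
= 3.0*1.8 + 0.2*7.3 + 0.05*(-2.9)
= 5.4 + 1.46 + -0.145
= 6.715


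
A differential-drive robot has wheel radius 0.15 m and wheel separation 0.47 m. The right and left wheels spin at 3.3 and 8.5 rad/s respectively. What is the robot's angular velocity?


vR = r*wR = 0.15*3.3 = 0.495 m/s
vL = r*wL = 0.15*8.5 = 1.275 m/s
v = (vR+vL)/2 = 0.885 m/s
omega = (vR-vL)/L = -1.6596 rad/s
angular velocity = -1.6596 rad/s


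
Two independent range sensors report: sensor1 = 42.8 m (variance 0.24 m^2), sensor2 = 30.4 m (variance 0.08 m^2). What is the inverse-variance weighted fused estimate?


w1 = (1/var1) / (1/var1 + 1/var2)
   = 4.1667 / (4.1667 + 12.5) = 0.25
w2 = 1 - w1 = 0.75
fused = w1*s1 + w2*s2 = 10.7 + 22.8
= 33.5 m


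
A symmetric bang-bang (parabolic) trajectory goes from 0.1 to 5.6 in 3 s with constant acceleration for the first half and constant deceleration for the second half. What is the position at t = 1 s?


Symmetric rest-to-rest: each phase covers (pf-p0)/2 in time T/2. 0.5*a*(T/2)^2 = (pf-p0)/2 => a = 4*(pf-p0)/T^2
a = 4*(5.6-0.1)/3^2 = 2.4444
t = 1 is in the acceleration phase (t <= T/2).
p = p0 + 0.5*a*t^2 = 0.1 + 0.5*2.4444*1^2
= 1.3222


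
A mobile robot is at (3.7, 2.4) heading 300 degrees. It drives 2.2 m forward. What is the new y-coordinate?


y_new = y0 + d*sin(theta)
= 2.4 + 2.2*sin(300)
= 2.4 + -1.9053
= 0.4947


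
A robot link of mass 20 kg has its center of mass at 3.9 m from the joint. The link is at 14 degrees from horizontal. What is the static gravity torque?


tau = m*g*L*cos(angle)
= 20 * 9.81 * 3.9 * cos(14 deg)
= 20 * 9.81 * 3.9 * 0.9703
= 742.4509 Nm


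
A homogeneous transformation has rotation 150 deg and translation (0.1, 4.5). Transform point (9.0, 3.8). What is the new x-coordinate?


x' = cos(theta)*px - sin(theta)*py + tx
= -0.866*9.0 - 0.5*3.8 + 0.1
= -9.5942


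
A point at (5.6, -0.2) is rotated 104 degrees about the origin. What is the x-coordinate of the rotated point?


x' = x*cos(theta) - y*sin(theta)
cos(104 deg) = -0.2419, sin(104 deg) = 0.9703
x' = 5.6 * -0.2419 - -0.2 * 0.9703
= -1.3548 - -0.1941
= -1.1607


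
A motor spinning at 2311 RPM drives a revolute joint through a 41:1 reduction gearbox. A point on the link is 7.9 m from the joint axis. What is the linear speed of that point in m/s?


omega_motor = 2311 * 2*pi/60 = 242.0074 rad/s
omega_joint = omega_motor / 41 = 5.9026 rad/s
v = omega_joint * r = 5.9026 * 7.9
= 46.6307 m/s


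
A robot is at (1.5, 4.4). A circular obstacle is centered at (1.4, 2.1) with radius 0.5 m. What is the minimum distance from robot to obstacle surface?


center_dist = sqrt((1.5-1.4)^2 + (4.4-2.1)^2)
= sqrt(0.01 + 5.29)
= 2.3022
min_dist = center_dist - radius = 2.3022 - 0.5 = 1.8022 m


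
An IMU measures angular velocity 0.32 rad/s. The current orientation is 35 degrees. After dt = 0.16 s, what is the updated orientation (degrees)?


delta_theta = w * dt = 0.32 * 0.16 = 0.0512 rad
= 2.9335 deg
theta_new = 35 + 2.9335 = 37.9335 deg


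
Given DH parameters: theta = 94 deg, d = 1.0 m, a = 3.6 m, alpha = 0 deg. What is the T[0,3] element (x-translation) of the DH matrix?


T[0,3] = a * cos(theta)
= 3.6 * cos(94 deg)
= 3.6 * -0.0698
= -0.2511


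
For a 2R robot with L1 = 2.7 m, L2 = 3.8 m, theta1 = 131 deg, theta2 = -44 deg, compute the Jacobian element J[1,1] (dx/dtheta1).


J[1,1] = -L1*sin(t1) - L2*sin(t1+t2)
= -2.7*sin(131) - 3.8*sin(87)
= -5.8325


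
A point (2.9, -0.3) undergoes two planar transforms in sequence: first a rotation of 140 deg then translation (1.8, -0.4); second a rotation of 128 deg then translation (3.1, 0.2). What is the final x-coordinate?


After transform 1:
x1 = cos(140)*2.9 - sin(140)*-0.3 + 1.8 = -0.2287
y1 = sin(140)*2.9 + cos(140)*-0.3 + -0.4 = 1.6939
After transform 2:
x2 = cos(128)*-0.2287 - sin(128)*1.6939 + 3.1
= 1.906


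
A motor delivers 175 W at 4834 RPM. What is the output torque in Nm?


omega = 4834 * 2*pi/60 = 506.2153 rad/s
tau = P / omega = 175 / 506.2153
= 0.3457 Nm


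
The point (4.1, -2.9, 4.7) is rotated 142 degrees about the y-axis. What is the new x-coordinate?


Rotation about y-axis: x' = x*cos(theta) + z*sin(theta)
= 4.1 * -0.788 + 4.7 * 0.6157
= -0.3372


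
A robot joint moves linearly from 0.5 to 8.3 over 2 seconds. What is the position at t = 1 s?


s = t/T = 1/2 = 0.5
p(t) = p0 + (pf-p0)*s
= 0.5 + (8.3 - 0.5) * 0.5
= 4.4


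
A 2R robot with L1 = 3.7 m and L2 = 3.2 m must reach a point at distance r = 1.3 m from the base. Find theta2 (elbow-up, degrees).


cos(theta2) = (r^2 - L1^2 - L2^2) / (2*L1*L2)
cos(theta2) = (1.69 - 13.69 - 10.24) / 23.68
cos(theta2) = -0.939189
theta2 = 159.9158 degrees


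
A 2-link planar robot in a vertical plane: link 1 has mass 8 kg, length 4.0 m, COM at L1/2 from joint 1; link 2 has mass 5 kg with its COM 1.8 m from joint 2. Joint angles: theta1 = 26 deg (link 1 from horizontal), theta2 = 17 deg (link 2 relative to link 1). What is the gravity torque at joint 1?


Horizontal distance from joint 1 to link-1 COM:
  x_c1 = (L1/2)*cos(t1) = 2.0 * 0.8988 = 1.7976 m
Horizontal distance from joint 1 to link-2 COM:
  x_c2 = L1*cos(t1) + Lc2*cos(t1+t2)
       = 4.0*0.8988 + 1.8*0.7314 = 4.9116 m
tau1 = m1*g*x_c1 + m2*g*x_c2
     = 8*9.81*1.7976 + 5*9.81*4.9116
     = 141.0747 + 240.9146
     = 381.9893 Nm


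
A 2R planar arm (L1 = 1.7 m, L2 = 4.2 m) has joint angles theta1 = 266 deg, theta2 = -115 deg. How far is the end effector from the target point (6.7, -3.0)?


End effector via forward kinematics:
x = L1*cos(t1) + L2*cos(t1+t2) = -3.792
y = L1*sin(t1) + L2*sin(t1+t2) = 0.3403
Distance to target:
d = sqrt((6.7 - -3.792)^2 + (-3.0 - 0.3403)^2)
= sqrt(110.0818 + 11.1579)
= 11.0109 m


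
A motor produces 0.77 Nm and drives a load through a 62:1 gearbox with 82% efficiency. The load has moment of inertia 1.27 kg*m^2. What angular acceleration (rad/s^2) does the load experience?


tau_out = tau_motor * N * eta
= 0.77 * 62 * 0.82 = 39.1468 Nm
alpha = tau_out / I = 39.1468 / 1.27
= 30.8243 rad/s^2


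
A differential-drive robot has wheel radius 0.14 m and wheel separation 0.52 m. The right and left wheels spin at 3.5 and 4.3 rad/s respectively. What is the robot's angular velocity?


vR = r*wR = 0.14*3.5 = 0.49 m/s
vL = r*wL = 0.14*4.3 = 0.602 m/s
v = (vR+vL)/2 = 0.546 m/s
omega = (vR-vL)/L = -0.2154 rad/s
angular velocity = -0.2154 rad/s


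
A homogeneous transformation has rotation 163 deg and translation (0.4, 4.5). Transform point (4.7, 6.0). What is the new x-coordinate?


x' = cos(theta)*px - sin(theta)*py + tx
= -0.9563*4.7 - 0.2924*6.0 + 0.4
= -5.8489


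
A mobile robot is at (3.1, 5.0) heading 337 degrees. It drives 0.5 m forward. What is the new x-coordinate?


x_new = x0 + d*cos(theta)
= 3.1 + 0.5*cos(337)
= 3.1 + 0.4603
= 3.5603


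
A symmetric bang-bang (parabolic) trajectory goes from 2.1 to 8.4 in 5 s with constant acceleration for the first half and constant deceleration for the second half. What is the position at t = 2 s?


Symmetric rest-to-rest: each phase covers (pf-p0)/2 in time T/2. 0.5*a*(T/2)^2 = (pf-p0)/2 => a = 4*(pf-p0)/T^2
a = 4*(8.4-2.1)/5^2 = 1.008
t = 2 is in the acceleration phase (t <= T/2).
p = p0 + 0.5*a*t^2 = 2.1 + 0.5*1.008*2^2
= 4.116


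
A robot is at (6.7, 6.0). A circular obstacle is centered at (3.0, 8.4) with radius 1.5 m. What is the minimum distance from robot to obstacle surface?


center_dist = sqrt((6.7-3.0)^2 + (6.0-8.4)^2)
= sqrt(13.69 + 5.76)
= 4.4102
min_dist = center_dist - radius = 4.4102 - 1.5 = 2.9102 m


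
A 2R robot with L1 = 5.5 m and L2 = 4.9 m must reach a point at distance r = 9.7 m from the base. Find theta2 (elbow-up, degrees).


cos(theta2) = (r^2 - L1^2 - L2^2) / (2*L1*L2)
cos(theta2) = (94.09 - 30.25 - 24.01) / 53.9
cos(theta2) = 0.738961
theta2 = 42.357 degrees


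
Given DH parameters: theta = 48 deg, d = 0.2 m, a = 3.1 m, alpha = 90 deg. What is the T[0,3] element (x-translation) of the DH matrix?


T[0,3] = a * cos(theta)
= 3.1 * cos(48 deg)
= 3.1 * 0.6691
= 2.0743


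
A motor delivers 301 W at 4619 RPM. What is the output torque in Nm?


omega = 4619 * 2*pi/60 = 483.7005 rad/s
tau = P / omega = 301 / 483.7005
= 0.6223 Nm


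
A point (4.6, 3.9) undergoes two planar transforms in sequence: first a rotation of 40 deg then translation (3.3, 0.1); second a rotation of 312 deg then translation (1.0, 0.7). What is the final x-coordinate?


After transform 1:
x1 = cos(40)*4.6 - sin(40)*3.9 + 3.3 = 4.3169
y1 = sin(40)*4.6 + cos(40)*3.9 + 0.1 = 6.0444
After transform 2:
x2 = cos(312)*4.3169 - sin(312)*6.0444 + 1.0
= 8.3805


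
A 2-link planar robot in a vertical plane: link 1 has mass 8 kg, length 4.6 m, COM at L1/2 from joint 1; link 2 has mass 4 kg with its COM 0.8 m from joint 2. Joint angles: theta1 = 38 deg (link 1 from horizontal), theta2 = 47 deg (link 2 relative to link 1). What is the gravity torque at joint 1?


Horizontal distance from joint 1 to link-1 COM:
  x_c1 = (L1/2)*cos(t1) = 2.3 * 0.788 = 1.8124 m
Horizontal distance from joint 1 to link-2 COM:
  x_c2 = L1*cos(t1) + Lc2*cos(t1+t2)
       = 4.6*0.788 + 0.8*0.0872 = 3.6946 m
tau1 = m1*g*x_c1 + m2*g*x_c2
     = 8*9.81*1.8124 + 4*9.81*3.6946
     = 142.2391 + 144.9751
     = 287.2142 Nm


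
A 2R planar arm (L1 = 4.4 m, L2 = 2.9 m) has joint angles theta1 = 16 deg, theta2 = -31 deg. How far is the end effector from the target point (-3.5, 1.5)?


End effector via forward kinematics:
x = L1*cos(t1) + L2*cos(t1+t2) = 7.0307
y = L1*sin(t1) + L2*sin(t1+t2) = 0.4622
Distance to target:
d = sqrt((-3.5 - 7.0307)^2 + (1.5 - 0.4622)^2)
= sqrt(110.8964 + 1.077)
= 10.5817 m


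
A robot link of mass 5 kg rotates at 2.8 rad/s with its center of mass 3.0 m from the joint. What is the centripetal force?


F = m * omega^2 * r
= 5 * 2.8^2 * 3.0
= 5 * 7.84 * 3.0
= 117.6 N


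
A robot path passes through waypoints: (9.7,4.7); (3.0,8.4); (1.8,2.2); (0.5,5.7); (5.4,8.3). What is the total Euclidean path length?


Segment lengths:
  seg1 = sqrt((-6.7)^2 + (3.7)^2) = 7.6538
  seg2 = sqrt((-1.2)^2 + (-6.2)^2) = 6.3151
  seg3 = sqrt((-1.3)^2 + (3.5)^2) = 3.7336
  seg4 = sqrt((4.9)^2 + (2.6)^2) = 5.5471
Total = 23.2495


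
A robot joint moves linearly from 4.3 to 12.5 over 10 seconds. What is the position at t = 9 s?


s = t/T = 9/10 = 0.9
p(t) = p0 + (pf-p0)*s
= 4.3 + (12.5 - 4.3) * 0.9
= 11.68


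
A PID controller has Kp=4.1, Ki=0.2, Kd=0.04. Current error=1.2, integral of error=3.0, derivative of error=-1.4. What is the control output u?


u = Kp*e + Ki*int(e) + Kd*de/dt
= 4.1*1.2 + 0.2*3.0 + 0.04*(-1.4)
= 4.92 + 0.6 + -0.056
= 5.464


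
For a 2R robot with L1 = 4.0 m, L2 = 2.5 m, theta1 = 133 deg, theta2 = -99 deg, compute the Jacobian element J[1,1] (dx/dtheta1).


J[1,1] = -L1*sin(t1) - L2*sin(t1+t2)
= -4.0*sin(133) - 2.5*sin(34)
= -4.3234


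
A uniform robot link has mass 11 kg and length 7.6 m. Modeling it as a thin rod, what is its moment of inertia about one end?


I = (1/3) * m * L^2
= (1/3) * 11 * 7.6^2
= 0.333333 * 11 * 57.76
= 211.7867 kg*m^2


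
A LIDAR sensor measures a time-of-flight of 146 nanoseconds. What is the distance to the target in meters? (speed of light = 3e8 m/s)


tof = 146 ns = 1.46e-07 s
dist = c * tof / 2
= 3e8 * 1.46e-07 / 2
= 21.9 m


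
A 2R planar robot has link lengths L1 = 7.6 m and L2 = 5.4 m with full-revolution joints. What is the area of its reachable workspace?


r_max = L1 + L2 = 13.0 m
r_min = |L1 - L2| = 2.2 m
Area = pi*(r_max^2 - r_min^2)
= pi*(169.0 - 4.84)
= pi * 164.16
= 515.7239 m^2


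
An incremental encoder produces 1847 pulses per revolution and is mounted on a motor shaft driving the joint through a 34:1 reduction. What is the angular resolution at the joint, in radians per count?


counts per rev = 1847
effective counts at joint = 1847 * 34 = 62798
resolution = 2*pi / 62798
= 1.0005e-04 rad/count


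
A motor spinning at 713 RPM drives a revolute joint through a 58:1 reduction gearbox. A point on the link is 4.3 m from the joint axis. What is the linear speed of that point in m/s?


omega_motor = 713 * 2*pi/60 = 74.6652 rad/s
omega_joint = omega_motor / 58 = 1.2873 rad/s
v = omega_joint * r = 1.2873 * 4.3
= 5.5355 m/s


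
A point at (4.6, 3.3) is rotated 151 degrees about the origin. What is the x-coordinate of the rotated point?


x' = x*cos(theta) - y*sin(theta)
cos(151 deg) = -0.8746, sin(151 deg) = 0.4848
x' = 4.6 * -0.8746 - 3.3 * 0.4848
= -4.0233 - 1.5999
= -5.6231


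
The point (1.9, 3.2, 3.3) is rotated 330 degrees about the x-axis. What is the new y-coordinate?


Rotation about x-axis: y' = y*cos(theta) - z*sin(theta)
= 3.2 * 0.866 - 3.3 * -0.5
= 4.4213


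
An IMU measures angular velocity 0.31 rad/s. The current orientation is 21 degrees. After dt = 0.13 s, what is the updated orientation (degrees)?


delta_theta = w * dt = 0.31 * 0.13 = 0.0403 rad
= 2.309 deg
theta_new = 21 + 2.309 = 23.309 deg


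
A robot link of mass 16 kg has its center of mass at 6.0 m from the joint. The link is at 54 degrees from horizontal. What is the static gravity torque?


tau = m*g*L*cos(angle)
= 16 * 9.81 * 6.0 * cos(54 deg)
= 16 * 9.81 * 6.0 * 0.5878
= 553.5526 Nm
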